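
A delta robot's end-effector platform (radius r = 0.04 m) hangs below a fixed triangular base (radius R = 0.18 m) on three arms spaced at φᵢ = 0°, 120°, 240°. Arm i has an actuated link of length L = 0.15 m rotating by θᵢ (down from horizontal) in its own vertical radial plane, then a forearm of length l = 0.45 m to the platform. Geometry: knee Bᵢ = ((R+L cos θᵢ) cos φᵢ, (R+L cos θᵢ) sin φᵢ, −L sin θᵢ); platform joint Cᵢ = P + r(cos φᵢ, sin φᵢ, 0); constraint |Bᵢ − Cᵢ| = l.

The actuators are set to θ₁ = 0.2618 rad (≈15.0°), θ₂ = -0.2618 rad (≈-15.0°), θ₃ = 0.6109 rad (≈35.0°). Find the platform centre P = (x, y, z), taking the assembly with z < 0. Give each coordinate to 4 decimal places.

(-0.0072, 0.1025, -0.3654)

φ1=0.0°: virtual centre (0.2849, 0.0000, -0.0388), radius l
centre 2 = (0.2849·cos120.0°, 0.2849·sin120.0°, 0.0388) = (-0.1424, 0.2467, 0.0388)
arm 3 at φ=240.0°: e+L cos θ3 = 0.2629;  centre 3 = (-0.1314, -0.2277, -0.0860)
|centre ₂|²−|centre ₁|² = 0.0000;  |centre ₃|²−|centre ₁|² = -0.0062
linear system: -0.8547x+0.4934y = 0.0000−0.1553z; -0.8326x+-0.4553y = -0.0062−-0.0944z
Cramer: x(z) = 0.0038+0.0301z;  y(z) = 0.0066-0.2625z
into |P−centre ₁|² = l²: 1.0698z² + 0.0572z + -0.1219 = 0;  Δ = 0.5251;  z = -0.3654 or 0.3119 → z<0 root = -0.3654
x = -0.0072, y = 0.1025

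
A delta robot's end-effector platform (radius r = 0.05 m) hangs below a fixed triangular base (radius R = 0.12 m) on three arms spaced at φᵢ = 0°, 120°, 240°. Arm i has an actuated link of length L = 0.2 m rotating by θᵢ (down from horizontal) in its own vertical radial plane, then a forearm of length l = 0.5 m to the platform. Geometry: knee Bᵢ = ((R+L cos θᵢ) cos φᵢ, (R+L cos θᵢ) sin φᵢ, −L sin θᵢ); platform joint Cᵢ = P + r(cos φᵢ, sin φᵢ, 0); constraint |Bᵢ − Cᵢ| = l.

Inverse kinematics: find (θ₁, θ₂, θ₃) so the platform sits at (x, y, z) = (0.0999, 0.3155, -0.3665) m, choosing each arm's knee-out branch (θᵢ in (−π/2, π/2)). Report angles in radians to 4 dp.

φ1=0.0° → target in arm frame (0.0999, 0.3155)
  A=-0.0299, B=-0.3665, C=(l²−L²−A²−y'²−z²)/(2L)=-0.0619
  √(A²+B²)=0.3677;  θ1 = -1.6522+1.7399 ≈ 0.0877
rotate P by −φ2: (0.2233, -0.2443, -0.3665)
  A=-0.1533, B=-0.3665, C=(l²−L²−A²−y'²−z²)/(2L)=-0.0187
  θ2 = atan2(B,A) + arccos(C/0.3973) = -0.3490
arm 3 (φ=240.0°): x'=-0.3232, y'=-0.0712
  A cos θ + B sin θ = C:  0.3932·cos θ + -0.3665·sin θ = -0.2100
  θ3 = atan2(B,A) + arccos(C/0.5375) = 1.2218

θ₁ = 0.0877, θ₂ = -0.3490, θ₃ = 1.2218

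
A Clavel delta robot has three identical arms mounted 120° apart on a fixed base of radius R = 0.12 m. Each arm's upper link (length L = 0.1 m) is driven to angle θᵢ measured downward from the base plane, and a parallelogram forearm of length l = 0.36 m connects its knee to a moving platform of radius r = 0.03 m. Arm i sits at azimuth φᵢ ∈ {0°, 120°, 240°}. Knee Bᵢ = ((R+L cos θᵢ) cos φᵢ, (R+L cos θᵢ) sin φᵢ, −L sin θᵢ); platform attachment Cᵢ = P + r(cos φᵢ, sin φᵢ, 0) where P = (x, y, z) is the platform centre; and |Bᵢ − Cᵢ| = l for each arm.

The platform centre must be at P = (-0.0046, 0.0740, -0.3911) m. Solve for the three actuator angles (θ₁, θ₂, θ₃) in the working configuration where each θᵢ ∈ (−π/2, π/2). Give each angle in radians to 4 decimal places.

φ1=0.0° → target in arm frame (-0.0046, 0.0740)
  e−x'=0.0946;  (l²−L²−(e−x')²−y'²−z²)/2L = -0.2389
  γ=atan2(-0.3911,0.0946)=-1.3335;  ψ=arccos(-0.5938)=2.2065;  θ1=γ+ψ≈0.8731
φ2=120.0° → target in arm frame (0.0664, -0.0330)
  e−x'=0.0236;  (l²−L²−(e−x')²−y'²−z²)/2L = -0.1750
  √(A²+B²)=0.3918;  θ2 = -1.5105+2.0339 ≈ 0.5234
rotate P by −φ3: (-0.0618, -0.0410, -0.3911)
  A=0.1518, B=-0.3911, C=(l²−L²−A²−y'²−z²)/(2L)=-0.2904
  γ=atan2(-0.3911,0.1518)=-1.2006;  ψ=arccos(-0.6922)=2.3353;  θ3=γ+ψ≈1.1347

θ₁ = 0.8731, θ₂ = 0.5234, θ₃ = 1.1347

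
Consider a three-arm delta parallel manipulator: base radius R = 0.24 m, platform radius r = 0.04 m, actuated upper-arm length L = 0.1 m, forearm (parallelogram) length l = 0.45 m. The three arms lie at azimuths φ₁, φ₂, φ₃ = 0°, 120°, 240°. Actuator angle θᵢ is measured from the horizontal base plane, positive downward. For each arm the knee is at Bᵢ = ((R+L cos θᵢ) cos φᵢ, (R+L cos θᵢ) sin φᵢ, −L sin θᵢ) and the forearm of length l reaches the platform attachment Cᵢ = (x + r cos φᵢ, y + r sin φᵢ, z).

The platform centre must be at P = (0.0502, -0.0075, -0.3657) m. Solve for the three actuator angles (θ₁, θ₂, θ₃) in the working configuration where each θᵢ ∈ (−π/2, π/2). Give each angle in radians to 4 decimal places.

arm 1 (φ=0.0°): x'=0.0502, y'=-0.0075
  e−x'=0.1498;  (l²−L²−(e−x')²−y'²−z²)/2L = 0.1813
  √(A²+B²)=0.3952;  θ1 = -1.1820+1.0941 ≈ -0.0879
φ2=120.0° → target in arm frame (-0.0316, -0.0397)
  e−x'=0.2316;  (l²−L²−(e−x')²−y'²−z²)/2L = 0.0177
  √(A²+B²)=0.4329;  θ2 = -1.0063+1.5298 ≈ 0.5235
arm 3 (φ=240.0°): x'=-0.0186, y'=0.0472
  A cos θ + B sin θ = C:  0.2186·cos θ + -0.3657·sin θ = 0.0437
  √(A²+B²)=0.4261;  θ3 = -1.0320+1.4680 ≈ 0.4360

θ₁ = -0.0879, θ₂ = 0.5235, θ₃ = 0.4360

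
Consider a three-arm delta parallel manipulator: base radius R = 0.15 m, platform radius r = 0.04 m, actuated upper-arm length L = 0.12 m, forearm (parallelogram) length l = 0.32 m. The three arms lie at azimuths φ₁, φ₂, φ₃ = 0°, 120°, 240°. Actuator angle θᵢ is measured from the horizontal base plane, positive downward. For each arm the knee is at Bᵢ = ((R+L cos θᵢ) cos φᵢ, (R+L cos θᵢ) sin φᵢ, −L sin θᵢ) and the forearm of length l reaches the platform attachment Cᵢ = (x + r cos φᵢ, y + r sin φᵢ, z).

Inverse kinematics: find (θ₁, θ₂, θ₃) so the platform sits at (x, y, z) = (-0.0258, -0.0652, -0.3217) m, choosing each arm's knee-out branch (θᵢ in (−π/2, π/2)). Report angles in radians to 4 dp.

θ₁ = 0.8725, θ₂ = 0.9597, θ₃ = 0.3491

φ1=0.0° → target in arm frame (-0.0258, -0.0652)
  e−x'=0.1358;  (l²−L²−(e−x')²−y'²−z²)/2L = -0.1591
  γ=atan2(-0.3217,0.1358)=-1.1714;  ψ=arccos(-0.4556)=2.0439;  θ1=γ+ψ≈0.8725
rotate P by −φ2: (-0.0436, 0.0549, -0.3217)
  A=0.1536, B=-0.3217, C=(l²−L²−A²−y'²−z²)/(2L)=-0.1754
  √(A²+B²)=0.3565;  θ2 = -1.1254+2.0852 ≈ 0.9597
arm 3 (φ=240.0°): x'=0.0694, y'=0.0103
  A cos θ + B sin θ = C:  0.0406·cos θ + -0.3217·sin θ = -0.0719
  θ3 = atan2(B,A) + arccos(C/0.3243) = 0.3491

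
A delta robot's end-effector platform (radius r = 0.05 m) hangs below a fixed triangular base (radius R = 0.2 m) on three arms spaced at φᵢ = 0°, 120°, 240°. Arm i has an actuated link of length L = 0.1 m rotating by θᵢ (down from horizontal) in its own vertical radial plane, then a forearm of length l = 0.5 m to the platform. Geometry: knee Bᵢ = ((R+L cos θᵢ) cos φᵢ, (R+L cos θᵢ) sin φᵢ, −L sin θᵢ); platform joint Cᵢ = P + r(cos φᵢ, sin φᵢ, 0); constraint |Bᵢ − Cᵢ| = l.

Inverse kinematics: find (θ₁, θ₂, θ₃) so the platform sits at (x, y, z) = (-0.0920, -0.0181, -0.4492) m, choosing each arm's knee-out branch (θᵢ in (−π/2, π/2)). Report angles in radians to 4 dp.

θ₁ = 0.6981, θ₂ = 0.0871, θ₃ = -0.0873

rotate P by −φ1: (-0.0920, -0.0181, -0.4492)
  A cos θ + B sin θ = C:  0.2420·cos θ + -0.4492·sin θ = -0.1034
  θ1 = atan2(B,A) + arccos(C/0.5102) = 0.6981
arm 2 (φ=120.0°): x'=0.0303, y'=0.0887
  A=0.1197, B=-0.4492, C=(l²−L²−A²−y'²−z²)/(2L)=0.0801
  θ2 = atan2(B,A) + arccos(C/0.4649) = 0.0871
arm 3 (φ=240.0°): x'=0.0617, y'=-0.0706
  A cos θ + B sin θ = C:  0.0883·cos θ + -0.4492·sin θ = 0.1272
  θ3 = atan2(B,A) + arccos(C/0.4578) = -0.0873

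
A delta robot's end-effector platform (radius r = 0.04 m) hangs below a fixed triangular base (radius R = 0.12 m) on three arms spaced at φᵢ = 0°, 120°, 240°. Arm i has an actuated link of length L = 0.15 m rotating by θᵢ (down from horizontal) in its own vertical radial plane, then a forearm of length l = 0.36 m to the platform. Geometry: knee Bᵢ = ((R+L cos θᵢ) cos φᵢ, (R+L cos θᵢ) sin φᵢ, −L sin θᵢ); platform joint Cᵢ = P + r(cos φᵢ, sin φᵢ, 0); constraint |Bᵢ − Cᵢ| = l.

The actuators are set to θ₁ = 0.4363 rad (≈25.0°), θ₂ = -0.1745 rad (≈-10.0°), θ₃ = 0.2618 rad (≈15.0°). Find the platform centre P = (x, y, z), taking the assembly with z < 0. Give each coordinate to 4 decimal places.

(-0.0537, 0.0495, -0.2967)

O1 = (0.2159·cos0.0°, 0.2159·sin0.0°, -0.0634) = (0.2159, 0.0000, -0.0634)
arm 2 at φ=120.0°: ρ2 = 0.2277;  O2 = (-0.1139, 0.1972, 0.0260)
arm 3 at φ=240.0°: ρ3 = 0.2249;  O3 = (-0.1124, -0.1948, -0.0388)
subtract pairs → two planes through P
linear system: -0.6596x+0.3944y = 0.0019−0.1789z; -0.6568x+-0.3895y = 0.0014−0.0491z
Cramer: x(z) = -0.0025+0.1726z;  y(z) = 0.0006-0.1649z
into |P−O₁|² = l²: 1.0570z² + 0.0512z + -0.0779 = 0;  Δ = 0.3318;  z = -0.2967 or 0.2483 → z<0 root = -0.2967
x = -0.0537, y = 0.0495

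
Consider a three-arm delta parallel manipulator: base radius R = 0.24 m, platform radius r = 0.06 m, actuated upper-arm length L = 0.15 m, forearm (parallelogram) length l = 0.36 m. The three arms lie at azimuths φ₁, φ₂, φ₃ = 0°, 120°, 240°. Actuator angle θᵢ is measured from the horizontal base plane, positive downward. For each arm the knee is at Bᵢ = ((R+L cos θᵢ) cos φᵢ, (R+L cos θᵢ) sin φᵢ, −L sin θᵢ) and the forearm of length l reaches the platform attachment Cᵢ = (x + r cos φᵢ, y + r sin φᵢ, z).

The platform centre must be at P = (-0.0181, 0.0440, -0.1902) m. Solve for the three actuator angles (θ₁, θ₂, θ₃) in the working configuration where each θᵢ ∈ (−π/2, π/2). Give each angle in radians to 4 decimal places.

rotate P by −φ1: (-0.0181, 0.0440, -0.1902)
  A=0.1981, B=-0.1902, C=(l²−L²−A²−y'²−z²)/(2L)=0.0991
  θ1 = atan2(B,A) + arccos(C/0.2746) = 0.4364
arm 2 (φ=120.0°): x'=0.0472, y'=-0.0063
  A cos θ + B sin θ = C:  0.1328·cos θ + -0.1902·sin θ = 0.1775
  γ=atan2(-0.1902,0.1328)=-0.9611;  ψ=arccos(0.7649)=0.6999;  θ2=γ+ψ≈-0.2612
rotate P by −φ3: (-0.0291, -0.0377, -0.1902)
  A=0.2091, B=-0.1902, C=(l²−L²−A²−y'²−z²)/(2L)=0.0860
  θ3 = atan2(B,A) + arccos(C/0.2826) = 0.5234

θ₁ = 0.4364, θ₂ = -0.2612, θ₃ = 0.5234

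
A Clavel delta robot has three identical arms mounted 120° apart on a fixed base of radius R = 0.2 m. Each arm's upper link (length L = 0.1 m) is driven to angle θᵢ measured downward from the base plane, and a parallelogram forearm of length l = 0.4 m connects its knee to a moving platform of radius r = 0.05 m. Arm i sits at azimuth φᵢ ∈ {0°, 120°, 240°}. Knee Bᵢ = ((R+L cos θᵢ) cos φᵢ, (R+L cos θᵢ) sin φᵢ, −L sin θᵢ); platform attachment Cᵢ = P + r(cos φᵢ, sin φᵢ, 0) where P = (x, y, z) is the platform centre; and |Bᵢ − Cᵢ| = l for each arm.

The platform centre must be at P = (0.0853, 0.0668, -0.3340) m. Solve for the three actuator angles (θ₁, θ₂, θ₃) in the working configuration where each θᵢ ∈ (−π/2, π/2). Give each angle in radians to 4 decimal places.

φ1=0.0° → target in arm frame (0.0853, 0.0668)
  A cos θ + B sin θ = C:  0.0647·cos θ + -0.3340·sin θ = 0.1490
  γ=atan2(-0.3340,0.0647)=-1.3795;  ψ=arccos(0.4379)=1.1175;  θ1=γ+ψ≈-0.2619
arm 2 (φ=120.0°): x'=0.0152, y'=-0.1073
  e−x'=0.1348;  (l²−L²−(e−x')²−y'²−z²)/2L = 0.0438
  θ2 = atan2(B,A) + arccos(C/0.3602) = 0.2616
arm 3 (φ=240.0°): x'=-0.1005, y'=0.0405
  e−x'=0.2505;  (l²−L²−(e−x')²−y'²−z²)/2L = -0.1297
  γ=atan2(-0.3340,0.2505)=-0.9273;  ψ=arccos(-0.3107)=1.8867;  θ3=γ+ψ≈0.9594

θ₁ = -0.2619, θ₂ = 0.2616, θ₃ = 0.9594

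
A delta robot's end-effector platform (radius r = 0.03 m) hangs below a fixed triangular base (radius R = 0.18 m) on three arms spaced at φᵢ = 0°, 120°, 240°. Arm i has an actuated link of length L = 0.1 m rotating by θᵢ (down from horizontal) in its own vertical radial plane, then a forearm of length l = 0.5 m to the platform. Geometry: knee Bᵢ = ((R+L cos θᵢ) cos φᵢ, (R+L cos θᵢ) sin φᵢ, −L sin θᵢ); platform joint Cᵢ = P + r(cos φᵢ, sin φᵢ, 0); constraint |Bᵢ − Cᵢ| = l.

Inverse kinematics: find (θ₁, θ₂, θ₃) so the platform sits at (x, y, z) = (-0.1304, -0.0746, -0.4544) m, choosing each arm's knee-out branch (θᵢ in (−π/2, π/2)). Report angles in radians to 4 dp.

rotate P by −φ1: (-0.1304, -0.0746, -0.4544)
  A cos θ + B sin θ = C:  0.2804·cos θ + -0.4544·sin θ = -0.2533
  √(A²+B²)=0.5340;  θ1 = -1.0179+2.0652 ≈ 1.0472
arm 2 (φ=120.0°): x'=0.0006, y'=0.1502
  A=0.1494, B=-0.4544, C=(l²−L²−A²−y'²−z²)/(2L)=-0.0569
  θ2 = atan2(B,A) + arccos(C/0.4783) = 0.4368
φ3=240.0° → target in arm frame (0.1298, -0.0756)
  A cos θ + B sin θ = C:  0.0202·cos θ + -0.4544·sin θ = 0.1370
  √(A²+B²)=0.4548;  θ3 = -1.5264+1.2649 ≈ -0.2615

θ₁ = 1.0472, θ₂ = 0.4368, θ₃ = -0.2615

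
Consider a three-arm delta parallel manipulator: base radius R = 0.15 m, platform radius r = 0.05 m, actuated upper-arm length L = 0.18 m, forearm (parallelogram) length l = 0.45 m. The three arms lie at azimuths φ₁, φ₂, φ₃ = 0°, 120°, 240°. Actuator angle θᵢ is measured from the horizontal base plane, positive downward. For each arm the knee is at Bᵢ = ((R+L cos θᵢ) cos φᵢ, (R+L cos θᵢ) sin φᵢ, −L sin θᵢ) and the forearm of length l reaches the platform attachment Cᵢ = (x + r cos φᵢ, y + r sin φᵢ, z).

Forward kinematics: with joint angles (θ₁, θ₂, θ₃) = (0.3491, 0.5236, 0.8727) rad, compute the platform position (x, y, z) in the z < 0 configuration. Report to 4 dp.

arm 1 at φ=0.0°: (R−r)+L cos θ1 = 0.2691;  O1 = (0.2691, 0.0000, -0.0616)
arm 2 at φ=120.0°: (R−r)+L cos θ2 = 0.2559;  O2 = (-0.1279, 0.2216, -0.0900)
O3 = (0.2157·cos240.0°, 0.2157·sin240.0°, -0.1379) = (-0.1078, -0.1868, -0.1379)
eliminate P² terms by subtracting sphere 1 from 2 and 3
linear system: -0.7942x+0.4432y = -0.0027−-0.0569z; -0.7540x+-0.3736y = -0.0107−-0.1526z
det = 0.6309;  x = 0.0091+-0.1409z,  y = 0.0103+-0.1242z
sphere 1 gives Az²+Bz+C=0 with A=1.0353, B=0.1939, C=-0.1310;  B²−4AC=0.5800;  roots -0.4614, 0.2742;  negative root z = -0.4614
x = 0.0741, y = 0.0676

(0.0741, 0.0676, -0.4614)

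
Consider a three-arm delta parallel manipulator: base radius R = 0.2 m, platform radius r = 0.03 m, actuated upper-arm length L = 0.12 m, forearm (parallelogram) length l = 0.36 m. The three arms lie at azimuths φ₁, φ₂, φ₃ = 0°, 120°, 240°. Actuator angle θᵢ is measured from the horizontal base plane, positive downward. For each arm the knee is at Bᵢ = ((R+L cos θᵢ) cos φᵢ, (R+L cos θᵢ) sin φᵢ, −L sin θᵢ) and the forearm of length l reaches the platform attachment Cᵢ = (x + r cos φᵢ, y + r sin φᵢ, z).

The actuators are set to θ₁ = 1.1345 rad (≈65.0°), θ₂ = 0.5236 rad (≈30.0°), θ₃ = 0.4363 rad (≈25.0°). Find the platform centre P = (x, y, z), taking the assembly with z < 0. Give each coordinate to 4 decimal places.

S1 = (0.2207·cos0.0°, 0.2207·sin0.0°, -0.1088) = (0.2207, 0.0000, -0.1088)
φ2=120.0°: virtual centre (-0.1370, 0.2372, -0.0600), radius l
arm 3 at φ=240.0°: ρ3 = 0.2788;  S3 = (-0.1394, -0.2414, -0.0507)
subtract pairs → two planes through P
plane₁₂: -0.7153x+0.4744y+0.0975z = 0.0181
Cramer: x(z) = -0.0263+0.1487z;  y(z) = -0.0016+0.0187z
into |P−S₁|² = l²: 1.0225z² + 0.1440z + -0.0567 = 0;  Δ = 0.2528;  z = -0.3163 or 0.1754 → z<0 root = -0.3163
x = -0.0734, y = -0.0075

(-0.0734, -0.0075, -0.3163)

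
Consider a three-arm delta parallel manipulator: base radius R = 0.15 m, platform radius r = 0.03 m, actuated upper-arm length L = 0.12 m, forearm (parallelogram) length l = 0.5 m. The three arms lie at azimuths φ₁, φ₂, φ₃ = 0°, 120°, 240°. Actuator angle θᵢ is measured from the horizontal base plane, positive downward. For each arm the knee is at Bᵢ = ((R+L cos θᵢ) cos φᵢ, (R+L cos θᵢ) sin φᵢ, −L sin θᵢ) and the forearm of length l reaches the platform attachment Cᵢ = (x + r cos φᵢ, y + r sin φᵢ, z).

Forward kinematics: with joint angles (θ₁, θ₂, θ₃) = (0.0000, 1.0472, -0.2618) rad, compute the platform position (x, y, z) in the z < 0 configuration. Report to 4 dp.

(0.0700, -0.1859, -0.4319)

arm 1 at φ=0.0°: e+L cos θ1 = 0.2400;  centre 1 = (0.2400, 0.0000, 0.0000)
centre 2 = (0.1800·cos120.0°, 0.1800·sin120.0°, -0.1039) = (-0.0900, 0.1559, -0.1039)
centre 3 = (0.2359·cos240.0°, 0.2359·sin240.0°, 0.0311) = (-0.1180, -0.2043, 0.0311)
|centre ₂|²−|centre ₁|² = -0.0144;  |centre ₃|²−|centre ₁|² = -0.0010
plane₁₂: -0.6600x+0.3118y+-0.2078z = -0.0144
Cramer: x(z) = 0.0126-0.1330z;  y(z) = -0.0196+0.3851z
into |P−centre ₁|² = l²: 1.1660z² + 0.0454z + -0.1979 = 0;  Δ = 0.9250;  z = -0.4319 or 0.3930 → z<0 root = -0.4319
x = 0.0700, y = -0.1859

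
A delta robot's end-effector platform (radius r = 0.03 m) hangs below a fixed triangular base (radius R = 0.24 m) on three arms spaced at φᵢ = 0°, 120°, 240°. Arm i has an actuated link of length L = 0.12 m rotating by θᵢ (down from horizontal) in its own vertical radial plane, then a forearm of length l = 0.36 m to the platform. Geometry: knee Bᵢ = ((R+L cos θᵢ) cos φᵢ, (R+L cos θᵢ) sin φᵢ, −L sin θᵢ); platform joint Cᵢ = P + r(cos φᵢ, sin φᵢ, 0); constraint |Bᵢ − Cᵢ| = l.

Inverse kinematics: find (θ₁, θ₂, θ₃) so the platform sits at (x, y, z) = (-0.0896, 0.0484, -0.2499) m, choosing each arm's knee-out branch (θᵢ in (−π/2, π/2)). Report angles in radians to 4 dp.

θ₁ = 1.3094, θ₂ = -0.0872, θ₃ = 0.6986

rotate P by −φ1: (-0.0896, 0.0484, -0.2499)
  A cos θ + B sin θ = C:  0.2996·cos θ + -0.2499·sin θ = -0.1640
  θ1 = atan2(B,A) + arccos(C/0.3901) = 1.3094
φ2=120.0° → target in arm frame (0.0867, 0.0534)
  A cos θ + B sin θ = C:  0.1233·cos θ + -0.2499·sin θ = 0.1446
  θ2 = atan2(B,A) + arccos(C/0.2787) = -0.0872
rotate P by −φ3: (0.0029, -0.1018, -0.2499)
  A cos θ + B sin θ = C:  0.2071·cos θ + -0.2499·sin θ = -0.0021
  γ=atan2(-0.2499,0.2071)=-0.8787;  ψ=arccos(-0.0065)=1.5773;  θ3=γ+ψ≈0.6986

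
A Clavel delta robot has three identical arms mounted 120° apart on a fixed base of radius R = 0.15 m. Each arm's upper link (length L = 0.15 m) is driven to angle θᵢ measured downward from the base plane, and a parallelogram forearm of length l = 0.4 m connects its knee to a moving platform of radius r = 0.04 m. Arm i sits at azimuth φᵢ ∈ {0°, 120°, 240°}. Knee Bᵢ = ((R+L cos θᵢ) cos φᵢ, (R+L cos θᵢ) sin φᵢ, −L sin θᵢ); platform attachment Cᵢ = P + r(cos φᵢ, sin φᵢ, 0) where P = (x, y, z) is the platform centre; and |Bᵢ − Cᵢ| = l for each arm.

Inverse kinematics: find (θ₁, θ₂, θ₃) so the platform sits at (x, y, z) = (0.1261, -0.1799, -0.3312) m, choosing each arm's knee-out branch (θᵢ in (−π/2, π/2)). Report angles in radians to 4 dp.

rotate P by −φ1: (0.1261, -0.1799, -0.3312)
  A cos θ + B sin θ = C:  -0.0161·cos θ + -0.3312·sin θ = -0.0161
  √(A²+B²)=0.3316;  θ1 = -1.6194+1.6192 ≈ -0.0001
φ2=120.0° → target in arm frame (-0.2188, -0.0193)
  A=0.3288, B=-0.3312, C=(l²−L²−A²−y'²−z²)/(2L)=-0.2690
  √(A²+B²)=0.4667;  θ2 = -0.7890+2.1851 ≈ 1.3961
arm 3 (φ=240.0°): x'=0.0927, y'=0.1992
  e−x'=0.0173;  (l²−L²−(e−x')²−y'²−z²)/2L = -0.0405
  θ3 = atan2(B,A) + arccos(C/0.3316) = 0.1745

θ₁ = -0.0001, θ₂ = 1.3961, θ₃ = 0.1745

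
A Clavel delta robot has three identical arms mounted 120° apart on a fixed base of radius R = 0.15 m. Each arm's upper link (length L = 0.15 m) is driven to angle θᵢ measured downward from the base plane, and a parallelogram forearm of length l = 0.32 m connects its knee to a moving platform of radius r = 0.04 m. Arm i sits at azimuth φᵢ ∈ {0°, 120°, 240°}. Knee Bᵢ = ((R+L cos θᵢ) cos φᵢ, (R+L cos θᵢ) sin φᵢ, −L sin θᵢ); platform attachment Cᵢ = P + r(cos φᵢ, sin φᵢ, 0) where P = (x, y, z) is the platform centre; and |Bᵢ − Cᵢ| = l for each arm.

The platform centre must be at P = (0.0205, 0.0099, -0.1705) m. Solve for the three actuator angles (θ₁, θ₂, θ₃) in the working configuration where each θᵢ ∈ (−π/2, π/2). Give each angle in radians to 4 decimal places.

θ₁ = -0.3490, θ₂ = -0.0875, θ₃ = 0.0867

φ1=0.0° → target in arm frame (0.0205, 0.0099)
  A cos θ + B sin θ = C:  0.0895·cos θ + -0.1705·sin θ = 0.1424
  √(A²+B²)=0.1926;  θ1 = -1.0874+0.7384 ≈ -0.3490
arm 2 (φ=120.0°): x'=-0.0017, y'=-0.0227
  A cos θ + B sin θ = C:  0.1117·cos θ + -0.1705·sin θ = 0.1261
  γ=atan2(-0.1705,0.1117)=-0.9909;  ψ=arccos(0.6189)=0.9035;  θ2=γ+ψ≈-0.0875
rotate P by −φ3: (-0.0188, 0.0128, -0.1705)
  A cos θ + B sin θ = C:  0.1288·cos θ + -0.1705·sin θ = 0.1136
  √(A²+B²)=0.2137;  θ3 = -0.9237+1.0105 ≈ 0.0867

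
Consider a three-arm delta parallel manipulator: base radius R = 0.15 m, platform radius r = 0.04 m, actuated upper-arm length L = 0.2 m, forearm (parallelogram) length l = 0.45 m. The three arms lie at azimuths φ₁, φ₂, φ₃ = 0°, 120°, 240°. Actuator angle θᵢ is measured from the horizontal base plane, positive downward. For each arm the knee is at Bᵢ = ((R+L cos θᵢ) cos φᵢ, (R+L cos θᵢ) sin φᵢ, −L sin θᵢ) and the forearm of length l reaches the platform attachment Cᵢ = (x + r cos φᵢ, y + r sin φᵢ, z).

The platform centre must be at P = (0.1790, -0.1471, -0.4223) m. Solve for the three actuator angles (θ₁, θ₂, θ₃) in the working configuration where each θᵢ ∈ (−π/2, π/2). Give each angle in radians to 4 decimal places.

rotate P by −φ1: (0.1790, -0.1471, -0.4223)
  A cos θ + B sin θ = C:  -0.0690·cos θ + -0.4223·sin θ = -0.1056
  θ1 = atan2(B,A) + arccos(C/0.4279) = 0.0874
rotate P by −φ2: (-0.2169, -0.0815, -0.4223)
  A=0.3269, B=-0.4223, C=(l²−L²−A²−y'²−z²)/(2L)=-0.3233
  γ=atan2(-0.4223,0.3269)=-0.9121;  ψ=arccos(-0.6054)=2.2211;  θ2=γ+ψ≈1.3091
arm 3 (φ=240.0°): x'=0.0379, y'=0.2286
  A=0.0721, B=-0.4223, C=(l²−L²−A²−y'²−z²)/(2L)=-0.1832
  √(A²+B²)=0.4284;  θ3 = -1.4017+2.0127 ≈ 0.6110

θ₁ = 0.0874, θ₂ = 1.3091, θ₃ = 0.6110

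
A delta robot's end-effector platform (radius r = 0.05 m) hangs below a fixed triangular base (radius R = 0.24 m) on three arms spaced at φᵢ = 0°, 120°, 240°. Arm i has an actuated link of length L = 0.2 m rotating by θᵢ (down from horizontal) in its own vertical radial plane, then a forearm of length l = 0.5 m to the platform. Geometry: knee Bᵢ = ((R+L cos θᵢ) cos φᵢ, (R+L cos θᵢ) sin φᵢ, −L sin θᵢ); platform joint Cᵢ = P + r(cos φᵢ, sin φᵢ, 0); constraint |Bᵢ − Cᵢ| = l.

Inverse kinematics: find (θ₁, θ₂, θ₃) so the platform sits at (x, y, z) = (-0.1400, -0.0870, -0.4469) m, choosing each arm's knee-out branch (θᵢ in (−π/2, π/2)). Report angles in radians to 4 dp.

arm 1 (φ=0.0°): x'=-0.1400, y'=-0.0870
  A=0.3300, B=-0.4469, C=(l²−L²−A²−y'²−z²)/(2L)=-0.2655
  γ=atan2(-0.4469,0.3300)=-0.9347;  ψ=arccos(-0.4779)=2.0690;  θ1=γ+ψ≈1.1343
arm 2 (φ=120.0°): x'=-0.0053, y'=0.1647
  e−x'=0.1953;  (l²−L²−(e−x')²−y'²−z²)/2L = -0.1375
  θ2 = atan2(B,A) + arccos(C/0.4877) = 0.6980
rotate P by −φ3: (0.1453, -0.0777, -0.4469)
  A=0.0447, B=-0.4469, C=(l²−L²−A²−y'²−z²)/(2L)=0.0056
  √(A²+B²)=0.4491;  θ3 = -1.4712+1.5583 ≈ 0.0871

θ₁ = 1.1343, θ₂ = 0.6980, θ₃ = 0.0871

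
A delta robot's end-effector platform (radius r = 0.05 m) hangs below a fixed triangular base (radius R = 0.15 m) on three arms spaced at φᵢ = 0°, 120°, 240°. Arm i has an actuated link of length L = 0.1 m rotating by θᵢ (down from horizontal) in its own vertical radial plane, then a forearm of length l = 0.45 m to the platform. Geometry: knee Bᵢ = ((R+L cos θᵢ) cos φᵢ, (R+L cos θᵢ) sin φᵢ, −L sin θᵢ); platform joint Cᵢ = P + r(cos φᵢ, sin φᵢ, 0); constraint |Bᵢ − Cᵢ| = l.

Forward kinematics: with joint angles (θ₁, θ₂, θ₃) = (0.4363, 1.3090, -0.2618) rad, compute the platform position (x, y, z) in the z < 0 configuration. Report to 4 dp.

φ1=0.0°: virtual centre (0.1906, 0.0000, -0.0423), radius l
arm 2 at φ=120.0°: (R−r)+L cos θ2 = 0.1259;  S2 = (-0.0629, 0.1090, -0.0966)
arm 3 at φ=240.0°: (R−r)+L cos θ3 = 0.1966;  S3 = (-0.0983, -0.1703, 0.0259)
eliminate P² terms by subtracting sphere 1 from 2 and 3
[-0.5071 0.2180 -0.1087]·P = -0.0130;  [-0.5779 -0.3405 0.1363]·P = 0.0012
det = 0.2987;  x = 0.0139+-0.0244z,  y = -0.0271+0.4416z
into |P−S₁|² = l²: 1.1956z² + 0.0692z + -0.1687 = 0;  Δ = 0.8118;  z = -0.4057 or 0.3478 → z<0 root = -0.4057
x = 0.0238, y = -0.2063

(0.0238, -0.2063, -0.4057)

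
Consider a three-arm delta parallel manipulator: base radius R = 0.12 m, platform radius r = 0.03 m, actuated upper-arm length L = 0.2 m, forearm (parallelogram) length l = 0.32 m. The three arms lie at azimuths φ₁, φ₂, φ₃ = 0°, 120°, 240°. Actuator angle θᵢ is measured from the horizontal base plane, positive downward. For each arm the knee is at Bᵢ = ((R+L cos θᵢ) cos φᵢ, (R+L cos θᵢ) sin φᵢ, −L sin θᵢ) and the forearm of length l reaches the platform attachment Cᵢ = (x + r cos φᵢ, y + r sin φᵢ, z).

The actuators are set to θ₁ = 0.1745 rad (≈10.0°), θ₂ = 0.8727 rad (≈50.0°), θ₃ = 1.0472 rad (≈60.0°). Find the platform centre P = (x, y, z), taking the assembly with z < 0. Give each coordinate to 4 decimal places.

S1 = (0.2870·cos0.0°, 0.2870·sin0.0°, -0.0347) = (0.2870, 0.0000, -0.0347)
S2 = (0.2186·cos120.0°, 0.2186·sin120.0°, -0.1532) = (-0.1093, 0.1893, -0.1532)
arm 3 at φ=240.0°: ρ3 = 0.1900;  S3 = (-0.0950, -0.1645, -0.1732)
eliminate P² terms by subtracting sphere 1 from 2 and 3
[-0.7925 0.3785 -0.2370]·P = -0.0123;  [-0.7639 -0.3291 -0.2770]·P = -0.0175
Cramer: x(z) = 0.0194-0.3324z;  y(z) = 0.0080-0.0699z
into |P−S₁|² = l²: 1.1154z² + 0.2462z + -0.0295 = 0;  Δ = 0.1924;  z = -0.3070 or 0.0862 → z<0 root = -0.3070
x = 0.1214, y = 0.0295

(0.1214, 0.0295, -0.3070)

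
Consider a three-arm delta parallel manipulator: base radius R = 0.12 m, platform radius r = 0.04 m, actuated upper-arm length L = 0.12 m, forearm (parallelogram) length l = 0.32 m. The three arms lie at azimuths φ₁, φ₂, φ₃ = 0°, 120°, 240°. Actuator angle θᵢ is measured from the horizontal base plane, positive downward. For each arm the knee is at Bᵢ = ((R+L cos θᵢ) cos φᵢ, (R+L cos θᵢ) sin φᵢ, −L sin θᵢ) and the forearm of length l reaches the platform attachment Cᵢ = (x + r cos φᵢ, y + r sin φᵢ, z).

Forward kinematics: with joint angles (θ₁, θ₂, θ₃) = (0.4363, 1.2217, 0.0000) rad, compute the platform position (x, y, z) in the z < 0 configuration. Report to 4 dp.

(0.0329, -0.1449, -0.2897)

O1 = (0.1888·cos0.0°, 0.1888·sin0.0°, -0.0507) = (0.1888, 0.0000, -0.0507)
O2 = (0.1210·cos120.0°, 0.1210·sin120.0°, -0.1128) = (-0.0605, 0.1048, -0.1128)
O3 = (0.2000·cos240.0°, 0.2000·sin240.0°, 0.0000) = (-0.1000, -0.1732, 0.0000)
eliminate P² terms by subtracting sphere 1 from 2 and 3
linear system: -0.4986x+0.2097y = -0.0108−-0.1241z; -0.5775x+-0.3464y = 0.0018−0.1014z
Cramer: x(z) = 0.0115-0.0740z;  y(z) = -0.0243+0.4161z
quadratic in z: (1.1786)z²+(0.1074)z+(-0.0678)=0, √Δ=0.5755 → z ∈ {-0.2897, 0.1986}; z = -0.2897 (taking z<0)
x = 0.0329, y = -0.1449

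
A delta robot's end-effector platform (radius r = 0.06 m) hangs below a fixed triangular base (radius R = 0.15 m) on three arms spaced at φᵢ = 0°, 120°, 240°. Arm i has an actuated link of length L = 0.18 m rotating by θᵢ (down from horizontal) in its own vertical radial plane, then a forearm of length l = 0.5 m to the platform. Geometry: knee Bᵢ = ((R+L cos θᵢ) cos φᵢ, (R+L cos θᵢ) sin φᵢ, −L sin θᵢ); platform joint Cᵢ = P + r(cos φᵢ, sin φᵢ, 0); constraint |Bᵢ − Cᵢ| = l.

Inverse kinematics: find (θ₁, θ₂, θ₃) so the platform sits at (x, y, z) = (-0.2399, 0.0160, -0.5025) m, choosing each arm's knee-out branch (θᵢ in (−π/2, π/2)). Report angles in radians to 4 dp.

θ₁ = 1.3090, θ₂ = 0.3493, θ₃ = 0.4364

arm 1 (φ=0.0°): x'=-0.2399, y'=0.0160
  A cos θ + B sin θ = C:  0.3299·cos θ + -0.5025·sin θ = -0.4000
  √(A²+B²)=0.6011;  θ1 = -0.9899+2.2988 ≈ 1.3090
φ2=120.0° → target in arm frame (0.1338, 0.1998)
  A=-0.0438, B=-0.5025, C=(l²−L²−A²−y'²−z²)/(2L)=-0.2131
  γ=atan2(-0.5025,-0.0438)=-1.6578;  ψ=arccos(-0.4225)=2.0071;  θ2=γ+ψ≈0.3493
rotate P by −φ3: (0.1061, -0.2158, -0.5025)
  A=-0.0161, B=-0.5025, C=(l²−L²−A²−y'²−z²)/(2L)=-0.2270
  γ=atan2(-0.5025,-0.0161)=-1.6028;  ψ=arccos(-0.4515)=2.0392;  θ3=γ+ψ≈0.4364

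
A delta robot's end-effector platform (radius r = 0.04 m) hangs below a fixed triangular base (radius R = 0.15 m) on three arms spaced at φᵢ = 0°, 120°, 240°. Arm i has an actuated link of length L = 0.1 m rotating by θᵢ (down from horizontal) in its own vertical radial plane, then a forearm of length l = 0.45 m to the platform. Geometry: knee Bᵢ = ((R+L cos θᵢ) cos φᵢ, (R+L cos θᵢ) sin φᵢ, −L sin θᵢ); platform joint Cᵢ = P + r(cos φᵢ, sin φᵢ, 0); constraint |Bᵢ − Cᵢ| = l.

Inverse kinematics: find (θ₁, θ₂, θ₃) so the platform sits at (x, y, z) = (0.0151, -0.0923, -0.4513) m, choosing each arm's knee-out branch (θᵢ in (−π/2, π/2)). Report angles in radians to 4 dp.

θ₁ = 0.5236, θ₂ = 0.9597, θ₃ = 0.2618

arm 1 (φ=0.0°): x'=0.0151, y'=-0.0923
  e−x'=0.0949;  (l²−L²−(e−x')²−y'²−z²)/2L = -0.1435
  γ=atan2(-0.4513,0.0949)=-1.3635;  ψ=arccos(-0.3111)=1.8872;  θ1=γ+ψ≈0.5236
arm 2 (φ=120.0°): x'=-0.0875, y'=0.0331
  A=0.1975, B=-0.4513, C=(l²−L²−A²−y'²−z²)/(2L)=-0.2563
  γ=atan2(-0.4513,0.1975)=-1.1583;  ψ=arccos(-0.5203)=2.1180;  θ2=γ+ψ≈0.9597
φ3=240.0° → target in arm frame (0.0724, 0.0592)
  e−x'=0.0376;  (l²−L²−(e−x')²−y'²−z²)/2L = -0.0805
  γ=atan2(-0.4513,0.0376)=-1.4876;  ψ=arccos(-0.1777)=1.7494;  θ3=γ+ψ≈0.2618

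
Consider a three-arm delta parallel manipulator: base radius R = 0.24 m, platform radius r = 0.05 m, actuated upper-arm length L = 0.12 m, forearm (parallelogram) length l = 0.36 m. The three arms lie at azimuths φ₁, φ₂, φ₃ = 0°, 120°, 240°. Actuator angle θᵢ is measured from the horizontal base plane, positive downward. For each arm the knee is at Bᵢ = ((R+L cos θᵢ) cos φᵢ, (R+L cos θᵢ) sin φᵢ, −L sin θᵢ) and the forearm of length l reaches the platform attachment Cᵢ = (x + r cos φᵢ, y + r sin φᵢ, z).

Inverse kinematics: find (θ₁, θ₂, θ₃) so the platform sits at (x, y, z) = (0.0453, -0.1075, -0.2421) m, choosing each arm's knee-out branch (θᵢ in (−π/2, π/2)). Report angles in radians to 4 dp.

φ1=0.0° → target in arm frame (0.0453, -0.1075)
  e−x'=0.1447;  (l²−L²−(e−x')²−y'²−z²)/2L = 0.1004
  θ1 = atan2(B,A) + arccos(C/0.2820) = 0.1748
rotate P by −φ2: (-0.1157, 0.0145, -0.2421)
  e−x'=0.3057;  (l²−L²−(e−x')²−y'²−z²)/2L = -0.1546
  γ=atan2(-0.2421,0.3057)=-0.6697;  ψ=arccos(-0.3964)=1.9784;  θ2=γ+ψ≈1.3087
φ3=240.0° → target in arm frame (0.0704, 0.0930)
  e−x'=0.1196;  (l²−L²−(e−x')²−y'²−z²)/2L = 0.1402
  γ=atan2(-0.2421,0.1196)=-1.1121;  ψ=arccos(0.5193)=1.0248;  θ3=γ+ψ≈-0.0873

θ₁ = 0.1748, θ₂ = 1.3087, θ₃ = -0.0873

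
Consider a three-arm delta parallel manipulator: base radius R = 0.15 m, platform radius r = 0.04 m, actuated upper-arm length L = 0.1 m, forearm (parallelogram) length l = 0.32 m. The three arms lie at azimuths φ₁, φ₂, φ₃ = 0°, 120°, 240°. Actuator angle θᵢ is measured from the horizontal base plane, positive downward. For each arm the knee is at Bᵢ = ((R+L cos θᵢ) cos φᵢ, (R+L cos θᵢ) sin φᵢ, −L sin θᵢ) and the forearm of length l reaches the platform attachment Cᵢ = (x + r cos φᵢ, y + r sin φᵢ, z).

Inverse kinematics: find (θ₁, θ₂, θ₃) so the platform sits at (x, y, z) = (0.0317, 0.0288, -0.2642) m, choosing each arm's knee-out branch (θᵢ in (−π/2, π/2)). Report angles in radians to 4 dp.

arm 1 (φ=0.0°): x'=0.0317, y'=0.0288
  A cos θ + B sin θ = C:  0.0783·cos θ + -0.2642·sin θ = 0.0782
  √(A²+B²)=0.2756;  θ1 = -1.2827+1.2831 ≈ 0.0004
arm 2 (φ=120.0°): x'=0.0091, y'=-0.0419
  A=0.1009, B=-0.2642, C=(l²−L²−A²−y'²−z²)/(2L)=0.0533
  θ2 = atan2(B,A) + arccos(C/0.2828) = 0.1752
rotate P by −φ3: (-0.0408, 0.0131, -0.2642)
  A=0.1508, B=-0.2642, C=(l²−L²−A²−y'²−z²)/(2L)=-0.0016
  γ=atan2(-0.2642,0.1508)=-1.0522;  ψ=arccos(-0.0051)=1.5759;  θ3=γ+ψ≈0.5237

θ₁ = 0.0004, θ₂ = 0.1752, θ₃ = 0.5237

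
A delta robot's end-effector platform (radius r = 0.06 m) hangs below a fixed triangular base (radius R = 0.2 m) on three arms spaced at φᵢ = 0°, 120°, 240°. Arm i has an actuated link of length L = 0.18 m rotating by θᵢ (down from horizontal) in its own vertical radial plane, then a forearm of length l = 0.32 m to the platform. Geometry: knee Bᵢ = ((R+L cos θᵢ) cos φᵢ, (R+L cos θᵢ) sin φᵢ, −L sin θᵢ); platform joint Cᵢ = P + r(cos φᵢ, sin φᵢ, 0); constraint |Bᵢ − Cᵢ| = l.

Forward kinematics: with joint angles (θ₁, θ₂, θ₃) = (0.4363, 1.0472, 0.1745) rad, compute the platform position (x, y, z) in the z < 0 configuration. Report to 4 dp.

φ1=0.0°: virtual centre (0.3031, 0.0000, -0.0761), radius l
centre 2 = (0.2300·cos120.0°, 0.2300·sin120.0°, -0.1559) = (-0.1150, 0.1992, -0.1559)
φ3=240.0°: virtual centre (-0.1586, -0.2748, -0.0313), radius l
subtract pairs → two planes through P
plane₁₂: -0.8363x+0.3984y+-0.1596z = -0.0205
det = 0.8275;  x = 0.0117+-0.0629z,  y = -0.0269+0.2688z
sphere 1 gives Az²+Bz+C=0 with A=1.0762, B=0.1743, C=-0.0110;  B²−4AC=0.0775;  roots -0.2104, 0.0484;  negative root z = -0.2104
x = 0.0249, y = -0.0834

(0.0249, -0.0834, -0.2104)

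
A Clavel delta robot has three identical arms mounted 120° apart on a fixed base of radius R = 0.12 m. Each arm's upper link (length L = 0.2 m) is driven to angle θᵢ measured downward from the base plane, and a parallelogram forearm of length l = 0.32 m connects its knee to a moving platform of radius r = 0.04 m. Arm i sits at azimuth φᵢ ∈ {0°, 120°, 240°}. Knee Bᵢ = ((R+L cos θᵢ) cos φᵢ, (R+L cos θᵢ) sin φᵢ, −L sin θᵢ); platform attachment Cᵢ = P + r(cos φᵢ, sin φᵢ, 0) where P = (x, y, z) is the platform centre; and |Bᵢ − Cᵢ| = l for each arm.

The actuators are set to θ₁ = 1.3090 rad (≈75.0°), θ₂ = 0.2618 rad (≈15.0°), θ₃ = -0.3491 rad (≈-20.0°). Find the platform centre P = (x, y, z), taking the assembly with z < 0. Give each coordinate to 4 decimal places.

(-0.1845, -0.0486, -0.1889)

φ1=0.0°: virtual centre (0.1318, 0.0000, -0.1932), radius l
centre 2 = (0.2732·cos120.0°, 0.2732·sin120.0°, -0.0518) = (-0.1366, 0.2366, -0.0518)
centre 3 = (0.2679·cos240.0°, 0.2679·sin240.0°, 0.0684) = (-0.1340, -0.2320, 0.0684)
subtract pairs → two planes through P
[-0.5367 0.4732 0.2828]·P = 0.0226;  [-0.5315 -0.4641 0.5232]·P = 0.0218
Cramer: x(z) = -0.0416+0.7568z;  y(z) = 0.0007+0.2607z
sphere 1 gives Az²+Bz+C=0 with A=1.6407, B=0.1243, C=-0.0350;  B²−4AC=0.2454;  roots -0.1889, 0.1131;  negative root z = -0.1889
x = -0.1845, y = -0.0486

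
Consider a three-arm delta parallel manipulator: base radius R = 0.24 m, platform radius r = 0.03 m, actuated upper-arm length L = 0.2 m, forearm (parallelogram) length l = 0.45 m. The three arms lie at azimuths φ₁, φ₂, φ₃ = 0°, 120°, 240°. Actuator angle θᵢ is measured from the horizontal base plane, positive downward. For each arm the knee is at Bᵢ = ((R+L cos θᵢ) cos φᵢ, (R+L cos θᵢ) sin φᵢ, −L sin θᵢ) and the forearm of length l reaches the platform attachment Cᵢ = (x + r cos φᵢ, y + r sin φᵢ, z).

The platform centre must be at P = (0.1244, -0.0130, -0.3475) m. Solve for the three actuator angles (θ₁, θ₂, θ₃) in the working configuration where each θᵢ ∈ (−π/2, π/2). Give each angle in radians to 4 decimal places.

θ₁ = -0.0001, θ₂ = 0.9601, θ₃ = 0.8727

rotate P by −φ1: (0.1244, -0.0130, -0.3475)
  e−x'=0.0856;  (l²−L²−(e−x')²−y'²−z²)/2L = 0.0856
  θ1 = atan2(B,A) + arccos(C/0.3579) = -0.0001
arm 2 (φ=120.0°): x'=-0.0735, y'=-0.1012
  A=0.2835, B=-0.3475, C=(l²−L²−A²−y'²−z²)/(2L)=-0.1221
  γ=atan2(-0.3475,0.2835)=-0.8866;  ψ=arccos(-0.2723)=1.8466;  θ2=γ+ψ≈0.9601
arm 3 (φ=240.0°): x'=-0.0509, y'=0.1142
  A cos θ + B sin θ = C:  0.2609·cos θ + -0.3475·sin θ = -0.0985
  √(A²+B²)=0.4346;  θ3 = -0.9267+1.7994 ≈ 0.8727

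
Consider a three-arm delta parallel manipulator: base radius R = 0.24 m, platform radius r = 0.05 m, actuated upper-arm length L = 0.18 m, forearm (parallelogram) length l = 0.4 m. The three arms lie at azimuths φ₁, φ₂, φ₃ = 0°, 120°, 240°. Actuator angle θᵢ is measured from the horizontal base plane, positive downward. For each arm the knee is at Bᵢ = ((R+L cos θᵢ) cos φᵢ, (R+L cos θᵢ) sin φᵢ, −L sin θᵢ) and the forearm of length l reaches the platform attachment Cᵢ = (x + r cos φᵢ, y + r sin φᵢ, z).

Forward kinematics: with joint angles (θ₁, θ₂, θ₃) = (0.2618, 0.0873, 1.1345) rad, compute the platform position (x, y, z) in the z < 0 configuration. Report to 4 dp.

(0.0480, 0.1113, -0.2654)

φ1=0.0°: virtual centre (0.3639, 0.0000, -0.0466), radius l
φ2=120.0°: virtual centre (-0.1847, 0.3198, -0.0157), radius l
O3 = (0.2661·cos240.0°, 0.2661·sin240.0°, -0.1631) = (-0.1330, -0.2304, -0.1631)
eliminate P² terms by subtracting sphere 1 from 2 and 3
linear system: -1.0970x+0.6397y = 0.0021−0.0618z; -0.9938x+-0.4608y = -0.0372−-0.2331z
det = 1.1413;  x = 0.0200+-0.1057z,  y = 0.0375+-0.2779z
sphere 1 gives Az²+Bz+C=0 with A=1.0884, B=0.1450, C=-0.0382;  B²−4AC=0.1872;  roots -0.2654, 0.1322;  negative root z = -0.2654
x = 0.0480, y = 0.1113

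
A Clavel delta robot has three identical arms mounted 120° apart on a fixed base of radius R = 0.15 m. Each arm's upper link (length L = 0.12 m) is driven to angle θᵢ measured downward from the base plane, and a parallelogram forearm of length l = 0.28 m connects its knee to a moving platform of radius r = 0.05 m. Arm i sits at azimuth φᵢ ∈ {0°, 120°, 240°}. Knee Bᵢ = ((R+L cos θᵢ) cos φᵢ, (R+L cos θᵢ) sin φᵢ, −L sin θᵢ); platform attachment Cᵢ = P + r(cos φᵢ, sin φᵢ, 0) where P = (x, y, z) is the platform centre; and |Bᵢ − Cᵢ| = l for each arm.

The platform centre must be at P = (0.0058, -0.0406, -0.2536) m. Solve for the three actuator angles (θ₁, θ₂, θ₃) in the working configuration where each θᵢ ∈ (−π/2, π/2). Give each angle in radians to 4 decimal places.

rotate P by −φ1: (0.0058, -0.0406, -0.2536)
  A=0.0942, B=-0.2536, C=(l²−L²−A²−y'²−z²)/(2L)=-0.0451
  √(A²+B²)=0.2705;  θ1 = -1.2151+1.7385 ≈ 0.5233
rotate P by −φ2: (-0.0381, 0.0153, -0.2536)
  A cos θ + B sin θ = C:  0.1381·cos θ + -0.2536·sin θ = -0.0817
  √(A²+B²)=0.2887;  θ2 = -1.0723+1.8576 ≈ 0.7854
rotate P by −φ3: (0.0323, 0.0253, -0.2536)
  e−x'=0.0677;  (l²−L²−(e−x')²−y'²−z²)/2L = -0.0231
  γ=atan2(-0.2536,0.0677)=-1.3098;  ψ=arccos(-0.0880)=1.6589;  θ3=γ+ψ≈0.3491

θ₁ = 0.5233, θ₂ = 0.7854, θ₃ = 0.3491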